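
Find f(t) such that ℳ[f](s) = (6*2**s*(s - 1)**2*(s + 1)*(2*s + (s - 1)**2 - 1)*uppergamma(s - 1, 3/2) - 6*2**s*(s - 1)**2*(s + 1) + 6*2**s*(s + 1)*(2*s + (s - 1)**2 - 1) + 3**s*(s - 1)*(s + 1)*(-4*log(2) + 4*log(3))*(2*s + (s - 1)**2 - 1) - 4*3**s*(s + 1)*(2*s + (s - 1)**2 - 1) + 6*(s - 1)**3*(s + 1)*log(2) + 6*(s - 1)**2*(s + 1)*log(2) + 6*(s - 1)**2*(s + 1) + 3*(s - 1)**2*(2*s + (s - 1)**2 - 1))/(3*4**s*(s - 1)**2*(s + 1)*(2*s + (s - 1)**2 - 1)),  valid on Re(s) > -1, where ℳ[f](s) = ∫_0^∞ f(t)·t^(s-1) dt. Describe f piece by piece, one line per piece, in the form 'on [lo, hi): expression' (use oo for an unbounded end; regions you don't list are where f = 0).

on [0, 1/4): 4*t
on [1/4, 1/2): 2*log(2*t)
on [1/2, 3/4): log(2*t)/t
on [3/4, oo): exp(-2*t)/t

invert the shared t-power to get 4*t**2 on [0, 1/4); 2*t*log(2*t) on [1/4, 1/2); log(2*t) on [1/2, 3/4); …
invert the common scale on t to get t**2 on [0, 1/2); t*log(t) on [1/2, 1); log(t) on [1, 3/2); …
split f at 1/4, 1/2, 3/4: ℳ[f](s) collects 4 kernel integrals
piece [0, 1/4): integrate 4*t against the kernel
on [1/4, 1/2): add ∫ 2*log(2*t)·t^(s-1) dt
for t in [1/2, 3/4): the term is ∫ log(2*t)/t·t^(s-1)
[3/4, ∞) adds the kernel integral of exp(-2*t)/t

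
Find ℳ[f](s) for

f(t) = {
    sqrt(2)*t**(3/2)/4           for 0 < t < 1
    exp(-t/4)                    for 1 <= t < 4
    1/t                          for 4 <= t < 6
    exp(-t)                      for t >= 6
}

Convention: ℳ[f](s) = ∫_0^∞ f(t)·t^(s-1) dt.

strip the common scale on t: t**(3/2) on [0, 1/2); exp(-t/2) on [1/2, 2); 1/(2*t) on [2, 3); …
the 4 pieces separated at 1, 4, 6 each add one integral
the [0, 1) slice contributes ∫ sqrt(2)*t**(3/2)/4·t^(s-1) dt
on [1, 4): add ∫ exp(-t/4)·t^(s-1) dt
[4, 6) adds the kernel integral of 1/t
piece [6, ∞): integrate exp(-t) against the kernel

2**s*(12*24**s*(s - 1)*(2*s + 3)*uppergamma(s, 1/4) - 12*24**s*(s - 1)*(2*s + 3)*uppergamma(s, 1) - 3*24**s*(2*s + 3) + 2*36**s*(2*s + 3) + 12*6**s*(s - 1)*(2*s + 3)*uppergamma(s, 6) + 6*sqrt(2)*6**s*(s - 1))/(12*12**s*(s - 1)*(2*s + 3))
  Re(s) > -3/2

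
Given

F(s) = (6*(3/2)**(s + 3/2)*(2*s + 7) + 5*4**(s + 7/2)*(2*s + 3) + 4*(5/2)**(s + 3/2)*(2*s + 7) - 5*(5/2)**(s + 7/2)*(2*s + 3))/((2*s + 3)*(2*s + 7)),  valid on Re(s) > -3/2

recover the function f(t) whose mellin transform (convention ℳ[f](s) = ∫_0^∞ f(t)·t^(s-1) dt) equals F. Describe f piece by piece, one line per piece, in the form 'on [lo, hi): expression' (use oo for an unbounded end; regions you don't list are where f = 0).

on [0, 3/2): 5*t**(3/2)
on [3/2, 5/2): 2*t**(3/2)
on [5/2, 4): 5*t**(7/2)/2

integrate the 3 segments split at 3/2, 5/2, then add the results
∫ over [0, 3/2) of 5*t**(3/2)·t^(s-1) joins the sum
the [3/2, 5/2) slice contributes ∫ 2*t**(3/2)·t^(s-1) dt
the [5/2, 4) slice contributes ∫ 5*t**(7/2)/2·t^(s-1) dt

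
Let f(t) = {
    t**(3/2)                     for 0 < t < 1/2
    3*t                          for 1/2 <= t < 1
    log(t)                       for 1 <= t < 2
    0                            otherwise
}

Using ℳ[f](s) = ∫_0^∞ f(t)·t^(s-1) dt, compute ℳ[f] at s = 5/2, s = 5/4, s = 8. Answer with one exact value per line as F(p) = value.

F(5/2) = sqrt(2)*(-15536 + 11567*sqrt(2) + 35840*log(2))/22400
F(5/4) = -679*2**(1/4)/550 - 2**(3/4)/6 + 8*2**(1/4)*log(2)/5 + 148/75
F(8) = -5609/1536 + sqrt(2)/9728 + 32*log(2)

treat the 3 regions marked off by 1/2, 1 separately and sum
segment 0 to 1/2 holds t**(3/2); add its integral
for t in [1/2, 1): the term is ∫ 3*t·t^(s-1)
segment 1 to 2 holds log(t); add its integral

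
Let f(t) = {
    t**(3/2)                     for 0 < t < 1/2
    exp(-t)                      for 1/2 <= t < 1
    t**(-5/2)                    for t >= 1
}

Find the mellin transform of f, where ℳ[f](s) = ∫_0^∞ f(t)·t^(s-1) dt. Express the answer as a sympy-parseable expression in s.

(2*2**s*(2*s - 5)*(2*s + 3)*uppergamma(s, 1/2) - 2*2**s*(2*s - 5)*(2*s + 3)*uppergamma(s, 1) - 4*2**s*(2*s + 3) + sqrt(2)*(2*s - 5))/(2*2**s*(2*s - 5)*(2*s + 3))
  -3/2 < Re(s) < 5/2

the 3 pieces separated at 1/2, 1 each add one integral
∫ over [0, 1/2) of t**(3/2)·t^(s-1) joins the sum
∫ exp(-t)·t^(s-1) over [1/2, 1)
over [1, ∞), the kernel integral of t**(-5/2) enters the sum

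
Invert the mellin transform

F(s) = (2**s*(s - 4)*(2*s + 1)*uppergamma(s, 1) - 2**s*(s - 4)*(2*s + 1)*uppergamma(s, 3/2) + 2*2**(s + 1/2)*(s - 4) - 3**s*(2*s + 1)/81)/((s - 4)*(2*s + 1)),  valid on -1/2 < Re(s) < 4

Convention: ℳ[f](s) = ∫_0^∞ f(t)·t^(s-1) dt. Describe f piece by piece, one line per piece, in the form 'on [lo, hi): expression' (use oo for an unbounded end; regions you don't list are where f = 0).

on [0, 2): sqrt(t)
on [2, 3): exp(-t/2)
on [3, oo): t**(-4)

f breaks at 2, 3 into 3 integrals to sum
∫ sqrt(t)·t^(s-1) over [0, 2)
∫ exp(-t/2)·t^(s-1) over [2, 3)
segment [3, ∞) carries t**(-4); integrate it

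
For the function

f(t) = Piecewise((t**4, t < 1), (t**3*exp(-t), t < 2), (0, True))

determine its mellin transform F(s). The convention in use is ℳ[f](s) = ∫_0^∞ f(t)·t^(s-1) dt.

invert the shared t-power to get t**2 on [0, 1); t*exp(-t) on [1, 2)
back out the shared t-power: t on [0, 1); exp(-t) on [1, 2)
along the cuts 1, ℳ[f](s) splits into 2 integrals
segment 0 to 1 holds t**4; add its integral
for t in [1, 2): the term is ∫ t**3*exp(-t)·t^(s-1)

((s + 4)*uppergamma(s + 3, 1) - (s + 4)*uppergamma(s + 3, 2) + 1)/(s + 4)
  Re(s) > -4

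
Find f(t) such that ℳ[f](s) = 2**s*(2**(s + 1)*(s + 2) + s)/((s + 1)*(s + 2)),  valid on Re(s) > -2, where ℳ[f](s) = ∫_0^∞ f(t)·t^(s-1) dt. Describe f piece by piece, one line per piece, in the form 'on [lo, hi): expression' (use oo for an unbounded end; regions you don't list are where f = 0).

strip the shared t-power: t**(3/2)/2 on [0, 2); sqrt(t)/2 on [2, 4)
invert the shared t-power to get t/2 on [0, 2); 1/2 on [2, 4)
invert the common scale on t to get t on [0, 1); 1/2 on [1, 2)
treat the 2 regions marked off by 2 separately and sum
piece [0, 2): integrate t**2/2 against the kernel
between 2 and 4 the integrand is t/2·t^(s-1)

on [0, 2): t**2/2
on [2, 4): t/2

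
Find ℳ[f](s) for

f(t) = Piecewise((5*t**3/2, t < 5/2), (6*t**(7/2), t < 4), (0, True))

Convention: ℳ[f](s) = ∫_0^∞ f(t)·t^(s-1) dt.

breakpoints 5/2: one integral from each of the 2 segments
on [0, 5/2): add ∫ 5*t**3/2·t^(s-1) dt
the [5/2, 4) slice contributes ∫ 6*t**(7/2)·t^(s-1) dt

(24*4**(s + 7/2)*(s + 3) + 5*(5/2)**(s + 3)*(2*s + 7) - 24*(5/2)**(s + 7/2)*(s + 3))/(2*(s + 3)*(2*s + 7))
  Re(s) > -3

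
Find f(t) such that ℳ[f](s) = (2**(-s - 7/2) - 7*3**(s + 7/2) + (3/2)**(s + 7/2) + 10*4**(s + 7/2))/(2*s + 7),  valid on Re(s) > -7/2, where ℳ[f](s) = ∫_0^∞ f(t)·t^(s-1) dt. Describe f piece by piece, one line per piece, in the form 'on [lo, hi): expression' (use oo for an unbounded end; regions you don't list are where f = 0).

on [0, 1/2): 5*t**(7/2)/2
on [1/2, 3/2): 2*t**(7/2)
on [3/2, 3): 3*t**(7/2)/2
on [3, 4): 5*t**(7/2)

the 4 pieces separated at 1/2, 3/2, 3 each add one integral
over [0, 1/2), the kernel integral of 5*t**(7/2)/2 enters the sum
on [1/2, 3/2): add ∫ 2*t**(7/2)·t^(s-1) dt
[3/2, 3) adds the kernel integral of 3*t**(7/2)/2
∫ 5*t**(7/2)·t^(s-1) over [3, 4)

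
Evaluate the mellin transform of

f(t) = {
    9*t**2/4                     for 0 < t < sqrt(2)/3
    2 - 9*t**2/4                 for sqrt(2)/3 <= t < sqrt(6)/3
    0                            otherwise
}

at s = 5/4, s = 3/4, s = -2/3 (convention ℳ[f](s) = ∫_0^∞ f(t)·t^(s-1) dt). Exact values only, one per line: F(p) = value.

F(5/4) = 2*2**(5/8)*3**(3/4)*(-42 + 37*3**(5/8))/585
F(3/4) = 2*2**(3/8)*3**(1/4)*(-38 + 35*3**(3/8))/99
F(-2/3) = 6**(2/3)*(30 - 11*3**(2/3))/16

back out the common scale on t: t**2 on [0, sqrt(2)/2); 2 - t**2 on [sqrt(2)/2, sqrt(6)/2)
reversing the power substitution: t on [0, 1/2); 2 - t on [1/2, 3/2)
breakpoints sqrt(2)/3: one integral from each of the 2 segments
the [0, sqrt(2)/3) slice contributes ∫ 9*t**2/4·t^(s-1) dt
between sqrt(2)/3 and sqrt(6)/3 the integrand is (2 - 9*t**2/4)·t^(s-1)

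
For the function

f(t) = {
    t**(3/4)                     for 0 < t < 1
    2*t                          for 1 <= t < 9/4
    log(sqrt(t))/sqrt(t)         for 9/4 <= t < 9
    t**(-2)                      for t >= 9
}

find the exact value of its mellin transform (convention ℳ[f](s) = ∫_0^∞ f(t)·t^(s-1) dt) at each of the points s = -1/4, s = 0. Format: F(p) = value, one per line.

reversing the power substitution: t**(3/2) on [0, 1); 2*t**2 on [1, 3/2); log(t)/t on [3/2, 3); …
cuts at 1, 9/4, 9: linearity sums the 4 kernel integrals
for t in [0, 1): the term is ∫ t**(3/4)·t^(s-1)
for t in [1, 9/4): the term is ∫ 2*t·t^(s-1)
the [9/4, 9) slice contributes ∫ log(sqrt(t))/sqrt(t)·t^(s-1) dt
for t in [9, ∞): the term is ∫ t**(-2)·t^(s-1)

F(-1/4) = -2/3 - 8*sqrt(6)*log(2)/27 - 4*sqrt(3)*log(3)/27 - 212*sqrt(3)/2187 + 8*sqrt(6)*log(3)/27 + 178*sqrt(6)/81
F(0) = log(6**(2/3)/4) + 365/81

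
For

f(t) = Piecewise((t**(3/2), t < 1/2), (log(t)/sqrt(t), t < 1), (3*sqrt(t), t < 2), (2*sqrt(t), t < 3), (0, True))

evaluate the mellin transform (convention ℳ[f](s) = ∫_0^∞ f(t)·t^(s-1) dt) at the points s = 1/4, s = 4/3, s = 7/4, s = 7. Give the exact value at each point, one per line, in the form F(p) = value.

the shared t-power comes off first: t on [0, 1/2); log(t)/t on [1/2, 1); 3 on [1, 2); …
decompose at 1/2, 1, 2; ℳ[f](s) sums the 4 pieces' integrals
the [0, 1/2) slice contributes ∫ t**(3/2)·t^(s-1) dt
over [1/2, 1), the kernel integral of log(t)/sqrt(t) enters the sum
piece [1, 2): integrate 3*sqrt(t) against the kernel
between 2 and 3 the integrand is 2*sqrt(t)·t^(s-1)

F(1/4) = 2**(1/4)*(-210*2**(3/4) - 84*log(2) + 28*sqrt(2) + 28*6**(3/4) + 339)/21
F(4/3) = -846/275 + 3*2**(1/6)*log(2)/5 + 1299*2**(1/6)/1700 + 12*2**(5/6)/11 + 36*3**(5/6)/11
F(7/4) = 2**(3/4)*(-11544*2**(1/4) + 2340*log(2) + 2097 + 10400*sqrt(2) + 46800*6**(1/4))/11700
F(7) = sqrt(2)*(-2337024*sqrt(2) + 13260*log(2) + 188289503 + 3217024512*sqrt(6))/11032320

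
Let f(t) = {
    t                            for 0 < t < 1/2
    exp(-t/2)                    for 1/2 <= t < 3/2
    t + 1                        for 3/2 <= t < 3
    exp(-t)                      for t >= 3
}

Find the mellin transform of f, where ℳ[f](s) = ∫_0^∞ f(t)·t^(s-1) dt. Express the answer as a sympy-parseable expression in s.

(2*2**s*s*(s + 1)*uppergamma(s, 3) - 5*3**s*s - 2*3**s + 2*4**s*s*(s + 1)*uppergamma(s, 1/4) - 2*4**s*s*(s + 1)*uppergamma(s, 3/4) + 8*6**s*s + 2*6**s + s)/(2*2**s*s*(s + 1))
  Re(s) > -1

f breaks at 1/2, 3/2, 3 into 4 integrals to sum
on [0, 1/2): add ∫ t·t^(s-1) dt
the [1/2, 3/2) slice contributes ∫ exp(-t/2)·t^(s-1) dt
[3/2, 3) adds the kernel integral of (t + 1)
segment 3 to ∞ holds exp(-t); add its integral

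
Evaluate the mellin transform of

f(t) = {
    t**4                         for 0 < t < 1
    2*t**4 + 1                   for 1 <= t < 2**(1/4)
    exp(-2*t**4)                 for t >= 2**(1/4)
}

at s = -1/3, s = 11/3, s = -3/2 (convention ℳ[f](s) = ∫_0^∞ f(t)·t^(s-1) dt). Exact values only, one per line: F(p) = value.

F(-1/3) = -21*2**(11/12)/22 + 2**(1/12)*uppergamma(-1/12, 4)/4 + 30/11
F(11/3) = -102/253 + 2**(1/12)*uppergamma(11/12, 4)/8 + 201*2**(11/12)/253
F(-3/2) = 2**(3/8)*uppergamma(-3/8, 4)/4 + 4/15 + 7*2**(5/8)/15

undo the power substitution: t**2 on [0, 1); 2*t**2 + 1 on [1, sqrt(2)); exp(-2*t**2) on [sqrt(2), ∞)
remove the power substitution first: t on [0, 1); 2*t + 1 on [1, 2); exp(-2*t) on [2, ∞)
treat the 3 regions marked off by 1, 2**(1/4) separately and sum
∫ over [0, 1) of t**4·t^(s-1) joins the sum
piece [1, 2**(1/4)): integrate (2*t**4 + 1) against the kernel
piece [2**(1/4), ∞): integrate exp(-2*t**4) against the kernel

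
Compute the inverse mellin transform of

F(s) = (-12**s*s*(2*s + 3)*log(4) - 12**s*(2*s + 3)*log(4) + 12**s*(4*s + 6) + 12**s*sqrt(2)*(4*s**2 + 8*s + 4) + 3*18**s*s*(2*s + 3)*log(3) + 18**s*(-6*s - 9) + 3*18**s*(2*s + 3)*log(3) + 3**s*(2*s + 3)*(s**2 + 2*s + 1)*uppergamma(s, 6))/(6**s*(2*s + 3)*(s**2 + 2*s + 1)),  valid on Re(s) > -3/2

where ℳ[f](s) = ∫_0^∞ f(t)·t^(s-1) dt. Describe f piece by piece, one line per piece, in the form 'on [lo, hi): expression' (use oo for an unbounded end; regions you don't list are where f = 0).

on [0, 2): t**(3/2)
on [2, 3): t*log(t)
on [3, oo): exp(-2*t)

linearity at 2, 3 turns ℳ[f](s) into 3 summed integrals
[0, 2) adds the kernel integral of t**(3/2)
segment 2 to 3 holds t*log(t); add its integral
for t in [3, ∞): the term is ∫ exp(-2*t)·t^(s-1)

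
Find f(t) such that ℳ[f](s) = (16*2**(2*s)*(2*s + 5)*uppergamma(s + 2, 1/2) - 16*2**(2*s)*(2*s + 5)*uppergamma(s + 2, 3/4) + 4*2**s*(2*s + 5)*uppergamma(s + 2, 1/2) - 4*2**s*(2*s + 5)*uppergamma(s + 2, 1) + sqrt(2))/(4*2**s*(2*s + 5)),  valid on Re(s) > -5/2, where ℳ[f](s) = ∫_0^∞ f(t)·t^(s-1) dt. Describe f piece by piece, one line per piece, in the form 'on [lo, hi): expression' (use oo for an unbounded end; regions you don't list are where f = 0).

on [0, 1/2): t**(5/2)
on [1/2, 1): t**2*exp(-t)
on [1, 3/2): t**2*exp(-t/2)

the shared t-power comes off first: t**(3/2) on [0, 1/2); t*exp(-t) on [1/2, 1); t*exp(-t/2) on [1, 3/2)
invert the shared t-power to get sqrt(t) on [0, 1/2); exp(-t) on [1/2, 1); exp(-t/2) on [1, 3/2)
the 3 pieces separated at 1/2, 1 each add one integral
on [0, 1/2): add ∫ t**(5/2)·t^(s-1) dt
∫ t**2*exp(-t)·t^(s-1) over [1/2, 1)
between 1 and 3/2 the integrand is t**2*exp(-t/2)·t^(s-1)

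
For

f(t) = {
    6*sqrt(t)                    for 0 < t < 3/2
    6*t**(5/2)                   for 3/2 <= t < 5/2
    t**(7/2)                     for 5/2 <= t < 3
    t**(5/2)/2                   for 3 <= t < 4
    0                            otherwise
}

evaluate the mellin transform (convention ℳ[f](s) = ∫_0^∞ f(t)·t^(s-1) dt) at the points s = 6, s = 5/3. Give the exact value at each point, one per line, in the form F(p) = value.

F(6) = -107163*sqrt(6)/28288 + 55859375*sqrt(10)/165376 + 544563*sqrt(3)/323 + 131072/17
F(5/3) = -1377*2**(5/6)*3**(1/6)/2600 + 768*2**(1/3)/25 + 18525*2**(5/6)*5**(1/6)/992 + 28917*3**(1/6)/775

cuts at 3/2, 5/2, 3: linearity sums the 4 kernel integrals
for t in [0, 3/2): the term is ∫ 6*sqrt(t)·t^(s-1)
the [3/2, 5/2) slice contributes ∫ 6*t**(5/2)·t^(s-1) dt
on [5/2, 3): add ∫ t**(7/2)·t^(s-1) dt
for t in [3, 4): the term is ∫ t**(5/2)/2·t^(s-1)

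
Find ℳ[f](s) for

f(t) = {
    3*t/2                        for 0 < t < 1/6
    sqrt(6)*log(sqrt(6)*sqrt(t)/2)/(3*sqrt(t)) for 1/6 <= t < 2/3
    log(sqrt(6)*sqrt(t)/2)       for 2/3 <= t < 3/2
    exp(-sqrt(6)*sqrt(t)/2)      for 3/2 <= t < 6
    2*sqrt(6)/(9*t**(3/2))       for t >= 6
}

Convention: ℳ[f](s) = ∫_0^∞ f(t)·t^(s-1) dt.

(432*2**(2*s)*s**2*(2*s - 3)*(2*s + 2)*(4*s**2 - 4*s + 1)*uppergamma(2*s, 3/2) - 432*2**(2*s)*s**2*(2*s - 3)*(2*s + 2)*(4*s**2 - 4*s + 1)*uppergamma(2*s, 3) - 432*2**(2*s)*s**2*(2*s - 3)*(2*s + 2) + 108*2**(2*s)*(2*s - 3)*(2*s + 2)*(4*s**2 - 4*s + 1) - 216*3**(2*s)*s*(2*s - 3)*(2*s + 2)*(4*s**2 - 4*s + 1)*log(2) + 216*3**(2*s)*s*(2*s - 3)*(2*s + 2)*(4*s**2 - 4*s + 1)*log(3) - 108*3**(2*s)*(2*s - 3)*(2*s + 2)*(4*s**2 - 4*s + 1) - 16*6**(2*s)*s**2*(2*s + 2)*(4*s**2 - 4*s + 1) + 1728*s**3*(2*s - 3)*(2*s + 2)*log(2) - 864*s**2*(2*s - 3)*(2*s + 2)*log(2) + 864*s**2*(2*s - 3)*(2*s + 2) + 108*s**2*(2*s - 3)*(4*s**2 - 4*s + 1))/(216*2**(2*s)*(3/2)**s*s**2*(2*s - 3)*(2*s + 2)*(4*s**2 - 4*s + 1))
  -1 < Re(s) < 3/2

strip the common scale on t: t on [0, 1/4); log(sqrt(t))/sqrt(t) on [1/4, 1); log(sqrt(t)) on [1, 9/4); …
remove the power substitution first: t**2 on [0, 1/2); log(t)/t on [1/2, 1); log(t) on [1, 3/2); …
cuts at 1/6, 2/3, 3/2, 6: linearity sums the 5 kernel integrals
between 0 and 1/6 the integrand is 3*t/2·t^(s-1)
on [1/6, 2/3) integrate f = sqrt(6)*log(sqrt(6)*sqrt(t)/2)/(3*sqrt(t)) against the kernel
for t in [2/3, 3/2): the term is ∫ log(sqrt(6)*sqrt(t)/2)·t^(s-1)
∫ exp(-sqrt(6)*sqrt(t)/2)·t^(s-1) over [3/2, 6)
between 6 and ∞ the integrand is 2*sqrt(6)/(9*t**(3/2))·t^(s-1)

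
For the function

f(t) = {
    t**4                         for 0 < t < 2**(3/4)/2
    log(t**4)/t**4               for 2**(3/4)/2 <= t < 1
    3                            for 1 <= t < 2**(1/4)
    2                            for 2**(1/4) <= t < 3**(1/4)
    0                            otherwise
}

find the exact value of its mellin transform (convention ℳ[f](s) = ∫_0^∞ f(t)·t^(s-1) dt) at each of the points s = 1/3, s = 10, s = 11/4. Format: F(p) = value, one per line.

F(1/3) = -1125/121 - 3*2**(11/12)*log(2)/11 + 2235*2**(11/12)/6292 + 3*2**(1/12) + 6*3**(1/12)
F(10) = sqrt(2)*(-2072*sqrt(2) + 420*log(2) + 4357 + 9072*sqrt(6))/10080
F(11/4) = 2**(5/16)*(-13554*2**(11/16) - 5940*log(2) + 2700*2**(3/8) + 2700*6**(11/16) + 19283)/7425

invert the power substitution to get t**2 on [0, sqrt(2)/2); log(t**2)/t**2 on [sqrt(2)/2, 1); 3 on [1, sqrt(2)); …
invert the power substitution to get t on [0, 1/2); log(t)/t on [1/2, 1); 3 on [1, 2); …
treat the 4 regions marked off by 2**(3/4)/2, 1, 2**(1/4) separately and sum
for t in [0, 2**(3/4)/2): the term is ∫ t**4·t^(s-1)
the [2**(3/4)/2, 1) slice contributes ∫ log(t**4)/t**4·t^(s-1) dt
on [1, 2**(1/4)): add ∫ 3·t^(s-1) dt
the [2**(1/4), 3**(1/4)) slice contributes ∫ 2·t^(s-1) dt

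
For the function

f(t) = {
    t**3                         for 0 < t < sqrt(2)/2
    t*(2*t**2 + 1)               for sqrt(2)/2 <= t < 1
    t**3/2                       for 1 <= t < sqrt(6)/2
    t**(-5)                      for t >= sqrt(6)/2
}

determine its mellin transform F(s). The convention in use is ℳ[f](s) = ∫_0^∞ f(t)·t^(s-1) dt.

reversing the shared t-power: t**2 on [0, sqrt(2)/2); 2*t**2 + 1 on [sqrt(2)/2, 1); t**2/2 on [1, sqrt(6)/2); …
invert the power substitution to get t on [0, 1/2); 2*t + 1 on [1/2, 1); t/2 on [1, 3/2); …
treat the 4 regions marked off by sqrt(2)/2, 1, sqrt(6)/2 separately and sum
segment [0, sqrt(2)/2) carries t**3; integrate it
on [sqrt(2)/2, 1) integrate f = t*(2*t**2 + 1) against the kernel
[1, sqrt(6)/2) adds the kernel integral of t**3/2
over [sqrt(6)/2, ∞), the kernel integral of t**(-5) enters the sum

2**(-s/2 - 5/2)*(135*2**(s/2 + 3/2)*(s - 5)*(s + 1) + 27*2**(s/2 + 7/2)*(s - 5) - 32*3**(s/2 + 1/2)*(s + 1)*(s + 3) + 3**(s/2 + 9/2)*(s - 5)*(s + 1) - 216*s - 162*(s - 5)*(s + 1) + 1080)/(27*(s - 5)*(s + 1)*(s + 3))
  -3 < Re(s) < 5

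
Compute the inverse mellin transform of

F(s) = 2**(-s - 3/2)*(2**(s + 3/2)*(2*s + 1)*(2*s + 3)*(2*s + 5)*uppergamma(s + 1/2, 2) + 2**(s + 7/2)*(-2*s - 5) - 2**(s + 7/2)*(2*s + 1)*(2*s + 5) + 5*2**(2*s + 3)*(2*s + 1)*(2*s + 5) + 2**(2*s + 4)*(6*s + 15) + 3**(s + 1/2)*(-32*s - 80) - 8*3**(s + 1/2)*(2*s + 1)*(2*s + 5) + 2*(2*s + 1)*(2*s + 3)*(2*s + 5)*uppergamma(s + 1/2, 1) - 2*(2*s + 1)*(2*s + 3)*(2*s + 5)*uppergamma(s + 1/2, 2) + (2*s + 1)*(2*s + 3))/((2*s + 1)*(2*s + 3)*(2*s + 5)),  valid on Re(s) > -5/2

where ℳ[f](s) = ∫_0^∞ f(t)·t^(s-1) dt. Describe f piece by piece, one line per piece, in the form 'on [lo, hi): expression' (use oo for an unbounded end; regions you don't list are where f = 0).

on [0, 1/2): t**(5/2)
on [1/2, 1): sqrt(t)*exp(-2*t)
on [1, 3/2): sqrt(t)*(t + 1)
on [3/2, 2): sqrt(t)*(t + 3)
on [2, oo): sqrt(t)*exp(-t)

reversing the shared t-power: t**2 on [0, 1/2); exp(-2*t) on [1/2, 1); t + 1 on [1, 3/2); …
the 5 pieces separated at 1/2, 1, 3/2, 2 each add one integral
on [0, 1/2): add ∫ t**(5/2)·t^(s-1) dt
piece [1/2, 1): integrate sqrt(t)*exp(-2*t) against the kernel
between 1 and 3/2 the integrand is sqrt(t)*(t + 1)·t^(s-1)
between 3/2 and 2 the integrand is sqrt(t)*(t + 3)·t^(s-1)
∫ over [2, ∞) of sqrt(t)*exp(-t)·t^(s-1) joins the sum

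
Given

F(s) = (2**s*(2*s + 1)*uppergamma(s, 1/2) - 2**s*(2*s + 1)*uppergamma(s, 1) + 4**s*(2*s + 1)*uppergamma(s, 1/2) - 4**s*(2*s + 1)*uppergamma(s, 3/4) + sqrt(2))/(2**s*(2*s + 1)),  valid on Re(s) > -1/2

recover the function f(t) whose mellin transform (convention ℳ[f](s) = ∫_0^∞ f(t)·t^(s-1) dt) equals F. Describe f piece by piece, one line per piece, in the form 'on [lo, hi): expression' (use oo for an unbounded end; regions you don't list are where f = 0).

on [0, 1/2): sqrt(t)
on [1/2, 1): exp(-t)
on [1, 3/2): exp(-t/2)

summing 3 kernel integrals split by 1/2, 1 yields ℳ[f](s)
∫ over [0, 1/2) of sqrt(t)·t^(s-1) joins the sum
for t in [1/2, 1): the term is ∫ exp(-t)·t^(s-1)
for t in [1, 3/2): the term is ∫ exp(-t/2)·t^(s-1)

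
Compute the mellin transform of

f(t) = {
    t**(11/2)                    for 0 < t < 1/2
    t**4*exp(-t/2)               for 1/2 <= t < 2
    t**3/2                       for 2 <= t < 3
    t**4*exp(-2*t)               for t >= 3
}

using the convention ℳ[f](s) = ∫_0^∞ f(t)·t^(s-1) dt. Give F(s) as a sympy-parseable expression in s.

the shared t-power comes off first: t**(7/2) on [0, 1/2); t**2*exp(-t/2) on [1/2, 2); t/2 on [2, 3); …
invert the shared t-power to get t**(3/2) on [0, 1/2); exp(-t/2) on [1/2, 2); 1/(2*t) on [2, 3); …
split f at 1/2, 2, 3: ℳ[f](s) collects 4 kernel integrals
[0, 1/2) adds the kernel integral of t**(11/2)
on [1/2, 2): add ∫ t**4*exp(-t/2)·t^(s-1) dt
segment [2, 3) carries t**3/2; integrate it
over [3, ∞), the kernel integral of t**4*exp(-2*t) enters the sum

(16*24**s*(s + 3)*(2*s + 11)*uppergamma(s + 4, 1/4) - 16*24**s*(s + 3)*(2*s + 11)*uppergamma(s + 4, 1) - 4*24**s*(2*s + 11) + 27*6**(2*s)*(2*s + 11)/2 + 6**s*(s + 3)*(2*s + 11)*uppergamma(s + 4, 6)/16 + sqrt(2)*6**s*(s + 3)/32)/(12**s*(s + 3)*(2*s + 11))
  Re(s) > -11/2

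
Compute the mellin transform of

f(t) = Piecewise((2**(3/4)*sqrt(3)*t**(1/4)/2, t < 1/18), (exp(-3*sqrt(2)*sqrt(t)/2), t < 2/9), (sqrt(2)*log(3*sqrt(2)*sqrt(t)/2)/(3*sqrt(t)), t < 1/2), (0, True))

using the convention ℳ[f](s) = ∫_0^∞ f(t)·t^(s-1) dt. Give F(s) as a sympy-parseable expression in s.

the common scale on t comes off first: sqrt(3)*t**(1/4) on [0, 1/36); exp(-3*sqrt(t)) on [1/36, 1/9); log(3*sqrt(t))/(3*sqrt(t)) on [1/9, 1/4)
reversing the power substitution: sqrt(3)*sqrt(t) on [0, 1/6); exp(-3*t) on [1/6, 1/3); log(3*t)/(3*t) on [1/3, 1/2)
reversing the common scale on t: sqrt(t) on [0, 1/2); exp(-t) on [1/2, 1); log(t)/t on [1, 3/2)
treat the 3 regions marked off by 1/18, 2/9 separately and sum
[0, 1/18) adds the kernel integral of 2**(3/4)*sqrt(3)*t**(1/4)/2
on [1/18, 2/9): add ∫ exp(-3*sqrt(2)*sqrt(t)/2)·t^(s-1) dt
between 2/9 and 1/2 the integrand is sqrt(2)*log(3*sqrt(2)*sqrt(t)/2)/(3*sqrt(t))·t^(s-1)

2*2**s*(4**s*(4*s + 1)*(4*s**2 - 4*s + 1)*uppergamma(2*s, 1/2) - 4**s*(4*s + 1)*(4*s**2 - 4*s + 1)*uppergamma(2*s, 1) + 4**s*(4*s + 1) + 9**s*s*(4*s + 1)*(-4*log(2) + 4*log(3))/3 - 2*9**s*(4*s + 1)/3 + 9**s*(4*s + 1)*(-2*log(3) + 2*log(2))/3 + sqrt(2)*(4*s**2 - 4*s + 1))/(36**s*(4*s + 1)*(4*s**2 - 4*s + 1))
  Re(s) > -1/4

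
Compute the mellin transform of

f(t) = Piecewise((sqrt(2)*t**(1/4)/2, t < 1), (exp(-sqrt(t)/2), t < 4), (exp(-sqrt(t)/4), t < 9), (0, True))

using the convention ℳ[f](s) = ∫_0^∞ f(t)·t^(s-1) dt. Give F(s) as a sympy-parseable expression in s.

(2*16**s*(4*s + 1)*uppergamma(2*s, 1/2) - 2*16**s*(4*s + 1)*uppergamma(2*s, 3/4) + 2*4**s*(4*s + 1)*uppergamma(2*s, 1/2) - 2*4**s*(4*s + 1)*uppergamma(2*s, 1) + 2*sqrt(2))/(4*s + 1)
  Re(s) > -1/4

the power substitution comes off first: sqrt(2)*sqrt(t)/2 on [0, 1); exp(-t/2) on [1, 2); exp(-t/4) on [2, 3)
back out the common scale on t: sqrt(t) on [0, 1/2); exp(-t) on [1/2, 1); exp(-t/2) on [1, 3/2)
cuts at 1, 4: linearity sums the 3 kernel integrals
on [0, 1): add ∫ sqrt(2)*t**(1/4)/2·t^(s-1) dt
over [1, 4), the kernel integral of exp(-sqrt(t)/2) enters the sum
piece [4, 9): integrate exp(-sqrt(t)/4) against the kernel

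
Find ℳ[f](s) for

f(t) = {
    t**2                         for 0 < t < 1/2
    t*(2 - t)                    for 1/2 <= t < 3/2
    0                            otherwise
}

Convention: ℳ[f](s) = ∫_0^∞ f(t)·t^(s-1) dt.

(3*3**s*(s + 1) + 12*3**s - 2*s - 6)/(4*2**s*(s + 1)*(s + 2))
  Re(s) > -2

back out the shared t-power: t on [0, 1/2); 2 - t on [1/2, 3/2)
cuts at 1/2: linearity sums the 2 kernel integrals
on [0, 1/2) integrate f = t**2 against the kernel
the [1/2, 3/2) slice contributes ∫ t*(2 - t)·t^(s-1) dt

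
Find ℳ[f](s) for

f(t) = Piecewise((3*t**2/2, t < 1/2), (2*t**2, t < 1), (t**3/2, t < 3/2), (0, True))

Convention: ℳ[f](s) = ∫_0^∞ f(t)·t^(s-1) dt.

slice at 1/2, 1, transform all 3 pieces, and sum them
[0, 1/2) adds the kernel integral of 3*t**2/2
between 1/2 and 1 the integrand is 2*t**2·t^(s-1)
segment 1 to 3/2 holds t**3/2; add its integral

(27*(3/2)**s*(s + 2) + 24*s + 80 - 2*(s + 3)/2**s)/(16*(s + 2)*(s + 3))
  Re(s) > -2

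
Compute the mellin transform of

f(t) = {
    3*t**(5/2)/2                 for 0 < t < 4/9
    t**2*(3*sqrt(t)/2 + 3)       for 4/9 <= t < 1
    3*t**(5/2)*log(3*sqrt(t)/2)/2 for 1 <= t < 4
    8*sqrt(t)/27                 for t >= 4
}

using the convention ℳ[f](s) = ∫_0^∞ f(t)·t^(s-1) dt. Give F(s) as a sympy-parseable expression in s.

remove the shared t-power first: 3*sqrt(t)/2 on [0, 4/9); 3*sqrt(t)/2 + 3 on [4/9, 1); 3*sqrt(t)*log(3*sqrt(t)/2)/2 on [1, 4); …
the power substitution comes off first: 3*t/2 on [0, 2/3); 3*t/2 + 3 on [2/3, 1); 3*t*log(3*t/2)/2 on [1, 2); …
strip the common scale on t: t on [0, 1); t + 3 on [1, 3/2); t*log(t) on [3/2, 3); …
summing 4 kernel integrals split by 4/9, 1, 4 yields ℳ[f](s)
for t in [0, 4/9): the term is ∫ 3*t**(5/2)/2·t^(s-1)
on [4/9, 1): add ∫ t**2*(3*sqrt(t)/2 + 3)·t^(s-1) dt
[1, 4) adds the kernel integral of 3*t**(5/2)*log(3*sqrt(t)/2)/2
∫ over [4, ∞) of 8*sqrt(t)/27·t^(s-1) joins the sum

3**(-2*s - 4)*(-324*2**(2*s + 4)*(s + 2)*(2*s + 1)*(4*s + 4*(s + 2)**2 + 9) - 162*2**(2*s + 4)*(2*s + 1)*(4*s + 4*(s + 2)**2 + 9) - 324*3**(2*s + 4)*(s + 2)**2*(2*s + 1)*(2*s + 5)*log(3) + 324*3**(2*s + 4)*(s + 2)**2*(2*s + 1)*(2*s + 5)*log(2) - 162*3**(2*s + 4)*(s + 2)*(2*s + 1)*(2*s + 5)*log(3) + 162*3**(2*s + 4)*(s + 2)*(2*s + 1)*(2*s + 5)*log(2) + 162*3**(2*s + 4)*(s + 2)*(2*s + 1)*(2*s + 5) + 486*3**(2*s + 4)*(s + 2)*(2*s + 1)*(4*s + 4*(s + 2)**2 + 9) + 162*3**(2*s + 4)*(2*s + 1)*(4*s + 4*(s + 2)**2 + 9) + 648*6**(2*s + 4)*(s + 2)**2*(2*s + 1)*(2*s + 5)*log(3) - 324*6**(2*s + 4)*(s + 2)*(2*s + 1)*(2*s + 5) + 324*6**(2*s + 4)*(s + 2)*(2*s + 1)*(2*s + 5)*log(3) - 4*6**(2*s + 4)*(s + 2)*(2*s + 5)*(4*s + 4*(s + 2)**2 + 9))/(54*(s + 2)*(2*s + 1)*(2*s + 5)*(4*s + 4*(s + 2)**2 + 9))
  -5/2 < Re(s) < -1/2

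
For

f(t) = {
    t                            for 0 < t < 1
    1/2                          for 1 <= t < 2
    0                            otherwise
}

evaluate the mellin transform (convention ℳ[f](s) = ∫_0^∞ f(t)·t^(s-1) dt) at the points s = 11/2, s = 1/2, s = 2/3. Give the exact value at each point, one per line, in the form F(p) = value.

integrate the 2 segments split at 1, then add the results
on [0, 1): add ∫ t·t^(s-1) dt
∫ 1/2·t^(s-1) over [1, 2)

F(11/2) = 9/143 + 32*sqrt(2)/11
F(1/2) = -1/3 + sqrt(2)
F(2/3) = -3/20 + 3*2**(2/3)/4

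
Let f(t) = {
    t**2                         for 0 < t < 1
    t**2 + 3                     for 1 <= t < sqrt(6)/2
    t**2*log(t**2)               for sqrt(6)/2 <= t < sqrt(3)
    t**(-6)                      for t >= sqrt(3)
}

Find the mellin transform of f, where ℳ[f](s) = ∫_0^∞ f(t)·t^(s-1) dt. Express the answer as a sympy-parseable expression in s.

reversing the power substitution: t on [0, 1); t + 3 on [1, 3/2); t*log(t) on [3/2, 3); …
the 4 pieces separated at 1, sqrt(6)/2, sqrt(3) each add one integral
segment [0, 1) carries t**2; integrate it
the [1, sqrt(6)/2) slice contributes ∫ (t**2 + 3)·t^(s-1) dt
∫ t**2*log(t**2)·t^(s-1) over [sqrt(6)/2, sqrt(3))
∫ over [sqrt(3), ∞) of t**(-6)·t^(s-1) joins the sum

(-81*2**(s/2)*s*(s/2 - 3)*(s**2/4 + s + 1) - 162*2**(s/2)*(s/2 - 3)*(s**2/4 + s + 1) - 81*3**(s/2)*s**2*(s/2 - 3)*(s/2 + 1)*log(3)/4 + 81*3**(s/2)*s**2*(s/2 - 3)*(s/2 + 1)*log(2)/4 - 81*3**(s/2)*s*(s/2 - 3)*(s/2 + 1)*log(3)/2 + 81*3**(s/2)*s*(s/2 - 3)*(s/2 + 1)*log(2)/2 + 81*3**(s/2)*s*(s/2 - 3)*(s/2 + 1)/2 + 243*3**(s/2)*s*(s/2 - 3)*(s**2/4 + s + 1)/2 + 162*3**(s/2)*(s/2 - 3)*(s**2/4 + s + 1) + 81*6**(s/2)*s**2*(s/2 - 3)*(s/2 + 1)*log(3)/2 - 81*6**(s/2)*s*(s/2 - 3)*(s/2 + 1) + 81*6**(s/2)*s*(s/2 - 3)*(s/2 + 1)*log(3) - 6**(s/2)*s*(s/2 + 1)*(s**2/4 + s + 1))/(54*2**(s/2)*s*(s/2 - 3)*(s/2 + 1)*(s**2/4 + s + 1))
  -2 < Re(s) < 6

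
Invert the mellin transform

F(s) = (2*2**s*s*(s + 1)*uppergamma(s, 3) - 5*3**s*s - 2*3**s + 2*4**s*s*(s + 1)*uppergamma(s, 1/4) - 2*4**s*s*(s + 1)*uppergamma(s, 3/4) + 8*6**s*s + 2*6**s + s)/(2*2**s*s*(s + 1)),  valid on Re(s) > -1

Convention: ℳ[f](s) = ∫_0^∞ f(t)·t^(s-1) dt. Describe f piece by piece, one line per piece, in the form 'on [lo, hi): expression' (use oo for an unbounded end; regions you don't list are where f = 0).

on [0, 1/2): t
on [1/2, 3/2): exp(-t/2)
on [3/2, 3): t + 1
on [3, oo): exp(-t)

f breaks at 1/2, 3/2, 3 into 4 integrals to sum
piece [0, 1/2): integrate t against the kernel
∫ exp(-t/2)·t^(s-1) over [1/2, 3/2)
segment [3/2, 3) carries (t + 1); integrate it
∫ exp(-t)·t^(s-1) over [3, ∞)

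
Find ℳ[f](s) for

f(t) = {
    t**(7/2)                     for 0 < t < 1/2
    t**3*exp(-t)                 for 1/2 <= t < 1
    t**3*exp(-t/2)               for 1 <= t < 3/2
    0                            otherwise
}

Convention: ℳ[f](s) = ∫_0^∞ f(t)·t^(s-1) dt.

(64*2**(2*s)*(2*s + 7)*uppergamma(s + 3, 1/2) - 64*2**(2*s)*(2*s + 7)*uppergamma(s + 3, 3/4) + 8*2**s*(2*s + 7)*uppergamma(s + 3, 1/2) - 8*2**s*(2*s + 7)*uppergamma(s + 3, 1) + sqrt(2))/(8*2**s*(2*s + 7))
  Re(s) > -7/2

remove the shared t-power first: t**(3/2) on [0, 1/2); t*exp(-t) on [1/2, 1); t*exp(-t/2) on [1, 3/2)
peel off the shared t-power: sqrt(t) on [0, 1/2); exp(-t) on [1/2, 1); exp(-t/2) on [1, 3/2)
linearity at 1/2, 1 turns ℳ[f](s) into 3 summed integrals
segment 0 to 1/2 holds t**(7/2); add its integral
for t in [1/2, 1): the term is ∫ t**3*exp(-t)·t^(s-1)
piece [1, 3/2): integrate t**3*exp(-t/2) against the kernel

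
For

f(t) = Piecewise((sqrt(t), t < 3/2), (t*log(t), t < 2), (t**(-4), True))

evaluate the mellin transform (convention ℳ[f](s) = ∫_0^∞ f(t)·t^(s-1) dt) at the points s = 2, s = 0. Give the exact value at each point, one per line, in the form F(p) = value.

F(2) = -9*log(3)/8 - 7/18 + 9*sqrt(6)/20 + 91*log(2)/24
F(0) = -31/64 + log(8*sqrt(6)/9) + sqrt(6)

the 3 pieces separated at 3/2, 2 each add one integral
[0, 3/2) adds the kernel integral of sqrt(t)
segment 3/2 to 2 holds t*log(t); add its integral
segment [2, ∞) carries t**(-4); integrate it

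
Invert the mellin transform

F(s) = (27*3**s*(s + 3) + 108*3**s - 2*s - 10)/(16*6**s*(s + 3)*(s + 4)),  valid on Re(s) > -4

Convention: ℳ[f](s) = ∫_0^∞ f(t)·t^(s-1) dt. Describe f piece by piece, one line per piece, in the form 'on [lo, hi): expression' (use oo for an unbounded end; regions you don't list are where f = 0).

on [0, 1/6): 81*t**4
on [1/6, 1/2): 27*t**3*(2 - 3*t)

the common scale on t comes off first: t**4 on [0, 1/2); t**3*(2 - t) on [1/2, 3/2)
undo the shared t-power: t**2 on [0, 1/2); t*(2 - t) on [1/2, 3/2)
strip the shared t-power: t on [0, 1/2); 2 - t on [1/2, 3/2)
decompose at 1/6; ℳ[f](s) sums the 2 pieces' integrals
piece [0, 1/6): integrate 81*t**4 against the kernel
segment 1/6 to 1/2 holds 27*t**3*(2 - 3*t); add its integral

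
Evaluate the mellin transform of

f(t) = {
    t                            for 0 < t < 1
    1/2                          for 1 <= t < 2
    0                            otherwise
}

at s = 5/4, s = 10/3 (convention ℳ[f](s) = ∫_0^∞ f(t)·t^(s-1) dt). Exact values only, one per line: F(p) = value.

breakpoints 1: one integral from each of the 2 segments
[0, 1) adds the kernel integral of t
for t in [1, 2): the term is ∫ 1/2·t^(s-1)

F(5/4) = 2/45 + 4*2**(1/4)/5
F(10/3) = 21/260 + 6*2**(1/3)/5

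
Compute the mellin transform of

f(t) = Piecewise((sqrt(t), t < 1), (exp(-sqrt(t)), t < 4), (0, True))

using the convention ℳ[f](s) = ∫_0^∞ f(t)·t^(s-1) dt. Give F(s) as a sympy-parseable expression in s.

2*((2*s + 1)*uppergamma(2*s, 1) - (2*s + 1)*uppergamma(2*s, 2) + 1)/(2*s + 1)
  Re(s) > -1/2

the power substitution comes off first: t on [0, 1); exp(-t) on [1, 2)
split f at 1: ℳ[f](s) collects 2 kernel integrals
piece [0, 1): integrate sqrt(t) against the kernel
between 1 and 4 the integrand is exp(-sqrt(t))·t^(s-1)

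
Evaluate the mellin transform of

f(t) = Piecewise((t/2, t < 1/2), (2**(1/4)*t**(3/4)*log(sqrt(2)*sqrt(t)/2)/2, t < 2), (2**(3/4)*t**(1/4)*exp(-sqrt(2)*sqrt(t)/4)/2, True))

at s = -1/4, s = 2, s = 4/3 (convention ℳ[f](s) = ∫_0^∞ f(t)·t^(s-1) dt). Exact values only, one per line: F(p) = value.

remove the common scale on t first: t on [0, 1/4); t**(3/4)*log(sqrt(t)) on [1/4, 1); t**(1/4)*exp(-sqrt(t)/2) on [1, ∞)
remove the power substitution first: t**2 on [0, 1/2); t**(3/2)*log(t) on [1/2, 1); sqrt(t)*exp(-t/2) on [1, ∞)
strip the shared t-power: t**(3/2) on [0, 1/2); t*log(t) on [1/2, 1); exp(-t/2) on [1, ∞)
the 3 pieces separated at 1/2, 2 each add one integral
for t in [0, 1/2): the term is ∫ t/2·t^(s-1)
on [1/2, 2): add ∫ 2**(1/4)*t**(3/4)*log(sqrt(2)*sqrt(t)/2)/2·t^(s-1) dt
∫ 2**(3/4)*t**(1/4)*exp(-sqrt(2)*sqrt(t)/4)/2·t^(s-1) over [2, ∞)

F(-1/4) = 2**(3/4)*(-3 + sqrt(2) + 3*log(2) - 6*Ei(-1/2))/6
F(2) = -1415/5808 + sqrt(2)/242 + sqrt(2)*log(2)/44 + 840*sqrt(2)*sqrt(pi)*erfc(sqrt(2)/2) + 2368*exp(-1/2)
F(4/3) = 2**(1/6)*(-16128*2**(1/6) + 1008 + 1875*sqrt(2) + 4200*log(2) + 2240000*2**(1/3)*uppergamma(19/6, 1/2))/70000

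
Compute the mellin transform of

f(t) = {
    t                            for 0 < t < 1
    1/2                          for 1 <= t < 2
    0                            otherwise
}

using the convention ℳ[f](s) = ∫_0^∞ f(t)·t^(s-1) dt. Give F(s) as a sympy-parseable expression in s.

split f at 1: ℳ[f](s) collects 2 kernel integrals
segment 0 to 1 holds t; add its integral
for t in [1, 2): the term is ∫ 1/2·t^(s-1)

(2**s*(s + 1) + s - 1)/(2*s*(s + 1))
  Re(s) > -1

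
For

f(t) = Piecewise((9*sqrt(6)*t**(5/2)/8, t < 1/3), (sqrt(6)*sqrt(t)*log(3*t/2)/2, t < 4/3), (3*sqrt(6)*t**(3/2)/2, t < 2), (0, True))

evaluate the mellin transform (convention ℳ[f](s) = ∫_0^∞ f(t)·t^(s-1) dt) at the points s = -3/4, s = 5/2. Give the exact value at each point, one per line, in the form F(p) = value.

the common scale on t comes off first: t**(5/2) on [0, 1/2); sqrt(t)*log(t) on [1/2, 2); 2*t**(3/2) on [2, 3)
reversing the shared t-power: t**2 on [0, 1/2); log(t) on [1/2, 2); 2*t on [2, 3)
decompose at 1/3, 4/3; ℳ[f](s) sums the 3 pieces' integrals
over [0, 1/3), the kernel integral of 9*sqrt(6)*t**(5/2)/8 enters the sum
∫ over [1/3, 4/3) of sqrt(6)*sqrt(t)*log(3*t/2)/2·t^(s-1) joins the sum
∫ over [4/3, 2) of 3*sqrt(6)*t**(3/2)/2·t^(s-1) joins the sum

F(-3/4) = sqrt(2)*3**(3/4)*(-224*sqrt(2) - log(2**(42*sqrt(2) + 84)) + 28*6**(3/4) + 339)/42
F(5/2) = sqrt(6)*(1300*log(2) + 15183)/3240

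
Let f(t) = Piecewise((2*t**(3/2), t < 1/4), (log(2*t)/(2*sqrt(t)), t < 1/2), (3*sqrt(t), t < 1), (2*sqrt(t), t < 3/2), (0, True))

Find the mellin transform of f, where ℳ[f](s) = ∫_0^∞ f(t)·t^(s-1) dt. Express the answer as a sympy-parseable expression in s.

remove the shared t-power first: 2*t on [0, 1/4); log(2*t)/(2*t) on [1/4, 1/2); 3 on [1/2, 1); …
strip the common scale on t: t on [0, 1/2); log(t)/t on [1/2, 1); 3 on [1, 2); …
along the cuts 1/4, 1/2, 1, ℳ[f](s) splits into 4 integrals
over [0, 1/4), the kernel integral of 2*t**(3/2) enters the sum
the [1/4, 1/2) slice contributes ∫ log(2*t)/(2*sqrt(t))·t^(s-1) dt
∫ 3*sqrt(t)·t^(s-1) over [1/2, 1)
on [1, 3/2) integrate f = 2*sqrt(t) against the kernel

2**(-2*s - 1)*(-3*2**(s + 3/2)*(2*s + 3)*(8*s - (2*s + 1)**2) + 2**(s + 5/2)*(2*s + 1)*(2*s + 3) + 2**(2*s + 2)*(2*s + 3)*(8*s - (2*s + 1)**2) + 4*6**(s + 1/2)*(2*s + 3)*(8*s - (2*s + 1)**2) - 4*(2*s + 1)**2*(2*s + 3)*log(2) - 8*(2*s + 1)*(2*s + 3) + 8*(2*s + 1)*(2*s + 3)*log(2) + (2*s + 1)*(8*s - (2*s + 1)**2))/((2*s + 1)*(2*s + 3)*(8*s - (2*s + 1)**2))
  Re(s) > -3/2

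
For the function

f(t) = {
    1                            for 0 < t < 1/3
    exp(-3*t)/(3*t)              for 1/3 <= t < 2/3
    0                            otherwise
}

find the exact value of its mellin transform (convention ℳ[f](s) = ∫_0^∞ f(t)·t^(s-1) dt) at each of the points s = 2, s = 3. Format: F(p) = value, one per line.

back out the common scale on t: 1 on [0, 1); exp(-t)/t on [1, 2)
the shared t-power comes off first: t on [0, 1); exp(-t) on [1, 2)
slice at 1/3, transform all 2 pieces, and sum them
between 0 and 1/3 the integrand is 1·t^(s-1)
between 1/3 and 2/3 the integrand is exp(-3*t)/(3*t)·t^(s-1)

F(2) = (-2 + 2*E + exp(2))*exp(-2)/18
F(3) = (-9 + exp(2) + 6*E)*exp(-2)/81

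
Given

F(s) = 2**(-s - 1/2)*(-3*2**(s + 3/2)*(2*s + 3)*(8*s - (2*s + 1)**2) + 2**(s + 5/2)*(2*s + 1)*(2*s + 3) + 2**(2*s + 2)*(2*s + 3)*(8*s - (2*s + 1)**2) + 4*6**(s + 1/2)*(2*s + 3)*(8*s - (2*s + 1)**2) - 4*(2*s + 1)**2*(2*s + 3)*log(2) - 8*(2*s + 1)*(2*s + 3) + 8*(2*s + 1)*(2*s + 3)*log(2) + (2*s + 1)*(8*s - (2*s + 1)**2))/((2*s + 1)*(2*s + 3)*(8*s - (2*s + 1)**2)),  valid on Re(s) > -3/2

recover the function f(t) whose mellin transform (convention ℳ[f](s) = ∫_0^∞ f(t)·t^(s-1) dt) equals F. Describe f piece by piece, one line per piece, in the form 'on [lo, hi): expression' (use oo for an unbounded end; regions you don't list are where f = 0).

reversing the shared t-power: t on [0, 1/2); log(t)/t on [1/2, 1); 3 on [1, 2); …
linearity at 1/2, 1, 2 turns ℳ[f](s) into 4 summed integrals
piece [0, 1/2): integrate t**(3/2) against the kernel
over [1/2, 1), the kernel integral of log(t)/sqrt(t) enters the sum
segment 1 to 2 holds 3*sqrt(t); add its integral
piece [2, 3): integrate 2*sqrt(t) against the kernel

on [0, 1/2): t**(3/2)
on [1/2, 1): log(t)/sqrt(t)
on [1, 2): 3*sqrt(t)
on [2, 3): 2*sqrt(t)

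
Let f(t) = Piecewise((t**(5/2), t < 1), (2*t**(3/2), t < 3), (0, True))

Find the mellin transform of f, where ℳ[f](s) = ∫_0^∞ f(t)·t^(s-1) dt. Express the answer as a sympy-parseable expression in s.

peel off the shared t-power: t**(3/2) on [0, 1); 2*sqrt(t) on [1, 3)
breakpoints 1: one integral from each of the 2 segments
between 0 and 1 the integrand is t**(5/2)·t^(s-1)
piece [1, 3): integrate 2*t**(3/2) against the kernel

2*(2*3**(s + 3/2)*(2*s + 5) - 2*s - 7)/((2*s + 3)*(2*s + 5))
  Re(s) > -5/2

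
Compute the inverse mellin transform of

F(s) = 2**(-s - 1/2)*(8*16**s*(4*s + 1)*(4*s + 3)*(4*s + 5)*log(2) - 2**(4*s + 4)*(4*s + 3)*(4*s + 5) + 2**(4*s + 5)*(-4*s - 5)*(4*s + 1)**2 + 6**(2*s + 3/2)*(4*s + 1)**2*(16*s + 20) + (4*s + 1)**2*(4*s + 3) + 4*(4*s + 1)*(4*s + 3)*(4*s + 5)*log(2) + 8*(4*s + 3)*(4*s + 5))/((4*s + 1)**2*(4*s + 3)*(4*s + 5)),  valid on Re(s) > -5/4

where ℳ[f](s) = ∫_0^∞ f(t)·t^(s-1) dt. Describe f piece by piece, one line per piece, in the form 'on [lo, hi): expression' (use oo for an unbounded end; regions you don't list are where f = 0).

on [0, 1/2): 2**(3/4)*t**(5/4)/4
on [1/2, 8): 2**(3/4)*t**(1/4)*log(sqrt(2)*sqrt(t)/2)/2
on [8, 18): 2**(1/4)*t**(3/4)

invert the common scale on t to get t**(5/4) on [0, 1/4); t**(1/4)*log(sqrt(t)) on [1/4, 4); 2*t**(3/4) on [4, 9)
invert the power substitution to get t**(5/2) on [0, 1/2); sqrt(t)*log(t) on [1/2, 2); 2*t**(3/2) on [2, 3)
remove the shared t-power first: t**2 on [0, 1/2); log(t) on [1/2, 2); 2*t on [2, 3)
along the cuts 1/2, 8, ℳ[f](s) splits into 3 integrals
between 0 and 1/2 the integrand is 2**(3/4)*t**(5/4)/4·t^(s-1)
segment [1/2, 8) carries 2**(3/4)*t**(1/4)*log(sqrt(2)*sqrt(t)/2)/2; integrate it
piece [8, 18): integrate 2**(1/4)*t**(3/4) against the kernel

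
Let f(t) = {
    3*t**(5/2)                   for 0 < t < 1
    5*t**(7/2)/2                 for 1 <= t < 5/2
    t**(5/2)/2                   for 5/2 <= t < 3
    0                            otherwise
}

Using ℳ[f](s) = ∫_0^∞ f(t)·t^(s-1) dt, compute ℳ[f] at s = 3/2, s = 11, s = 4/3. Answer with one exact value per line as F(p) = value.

F(3/2) = 6953/128
F(11) = 13/261 + 753173828125*sqrt(10)/25657344 + 59049*sqrt(3)
F(4/3) = 177/667 + 81*3**(5/6)/23 + 193875*2**(1/6)*5**(5/6)/21344

f breaks at 1, 5/2 into 3 integrals to sum
∫ 3*t**(5/2)·t^(s-1) over [0, 1)
∫ over [1, 5/2) of 5*t**(7/2)/2·t^(s-1) joins the sum
on [5/2, 3): add ∫ t**(5/2)/2·t^(s-1) dt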